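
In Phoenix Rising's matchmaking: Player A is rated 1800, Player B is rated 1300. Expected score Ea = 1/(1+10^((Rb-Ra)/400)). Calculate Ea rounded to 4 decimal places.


Elo expected score: Ea = 1/(1 + 10^((Rb-Ra)/400))
Rb - Ra = 1300 - 1800 = -500
(Rb-Ra)/400 = -500/400 = -1.25
10^-1.25 = 0.056234
Ea = 1/(1 + 0.056234) = 1/1.056234 = 0.9468

0.9468


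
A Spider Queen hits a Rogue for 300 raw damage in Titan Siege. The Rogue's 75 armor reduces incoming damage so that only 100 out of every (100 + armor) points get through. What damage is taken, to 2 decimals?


actual = 300 * 100 / (100 + 75)
= 300 * 100 / 175
= 30000 / 175
= 171.43

171.43 damage


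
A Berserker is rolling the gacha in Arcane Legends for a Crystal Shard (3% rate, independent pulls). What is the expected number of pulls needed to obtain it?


Expected pulls for a geometric distribution = 1/p = 100 / rate%
= 100 / 3
= 33.33

33.33 pulls


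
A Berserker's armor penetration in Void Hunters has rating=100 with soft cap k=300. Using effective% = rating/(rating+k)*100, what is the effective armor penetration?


effective% = rating / (rating + k) * 100
= 100 / (100 + 300) * 100
= 100 / 400 * 100
= 0.25 * 100
= 25.00%

25.00%


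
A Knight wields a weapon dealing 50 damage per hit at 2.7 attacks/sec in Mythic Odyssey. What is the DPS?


DPS = damage * attack_speed
= 50 * 2.7
= 135.0

135.0 DPS


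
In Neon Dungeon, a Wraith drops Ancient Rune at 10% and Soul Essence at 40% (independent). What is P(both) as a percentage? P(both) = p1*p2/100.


For independent events, P(both) = P(A) * P(B)
= 10% * 40%
= 400 / 100 %
= 4.0%

4.0%


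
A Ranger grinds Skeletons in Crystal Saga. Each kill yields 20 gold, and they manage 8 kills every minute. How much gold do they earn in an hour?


Gold per minute = 20 * 8 = 160
Gold per hour = 160 * 60 = 9600

9600 gold/hour


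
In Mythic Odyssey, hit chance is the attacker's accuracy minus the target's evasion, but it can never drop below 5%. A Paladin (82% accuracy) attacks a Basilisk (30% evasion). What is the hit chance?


accuracy - evasion = 82 - 30 = 52
Apply floor: max(52, 5) = 52
Hit chance = 52%

52%


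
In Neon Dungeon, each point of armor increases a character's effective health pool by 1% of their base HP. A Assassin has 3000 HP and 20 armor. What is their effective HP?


EHP = 3000 * (1 + 20/100)
= 3000 * (1 + 0.2)
= 3000 * 1.2
= 3600.0

3600.0 EHP


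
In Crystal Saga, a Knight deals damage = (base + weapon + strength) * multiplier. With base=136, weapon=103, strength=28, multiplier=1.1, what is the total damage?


Sum base + weapon + str = 136 + 103 + 28 = 267
Multiply by 1.1:
267 * 1.1 = 293.7

293.7 damage


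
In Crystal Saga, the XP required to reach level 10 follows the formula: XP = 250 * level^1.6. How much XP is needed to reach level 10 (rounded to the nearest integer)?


XP = 250 * level^1.6
Substitute level = 10:
XP = 250 * 10^1.6
= 250 * 39.8107
= 9953

9953 XP


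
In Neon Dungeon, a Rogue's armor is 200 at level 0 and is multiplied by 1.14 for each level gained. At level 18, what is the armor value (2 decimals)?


value = base * growth^level
= 200 * 1.14^18
= 200 * 10.575169
= 2115.03

2115.03 armor


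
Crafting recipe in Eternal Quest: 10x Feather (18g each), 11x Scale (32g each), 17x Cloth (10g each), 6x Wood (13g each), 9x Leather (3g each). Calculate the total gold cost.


Cost breakdown:
  Feather: 10 * 18 = 180
  Scale: 11 * 32 = 352
  Cloth: 17 * 10 = 170
  Wood: 6 * 13 = 78
  Leather: 9 * 3 = 27
Total = 180 + 352 + 170 + 78 + 27 = 807

807 gold


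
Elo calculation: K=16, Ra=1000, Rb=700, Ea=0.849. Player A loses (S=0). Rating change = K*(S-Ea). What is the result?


Elo update: delta = K * (S - Ea), where S = 0 (loses)
S - Ea = 0 - 0.849 = -0.849
Rating change = 16 * -0.849
= -13.58

-13.58 rating points


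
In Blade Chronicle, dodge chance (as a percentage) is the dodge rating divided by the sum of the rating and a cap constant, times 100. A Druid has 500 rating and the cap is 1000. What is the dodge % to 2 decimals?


dodge% = 500 / (500 + 1000) * 100
= 500 / 1500 * 100
= 0.333333 * 100
= 33.33%

33.33%


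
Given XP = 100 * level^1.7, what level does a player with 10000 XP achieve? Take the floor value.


XP = 100 * level^1.7, so level = (XP / 100)^(1/1.7)
= (10000 / 100)^(1/1.7)
= 100.0^0.5882
= 15.0131
Floor: level = 15

level 15


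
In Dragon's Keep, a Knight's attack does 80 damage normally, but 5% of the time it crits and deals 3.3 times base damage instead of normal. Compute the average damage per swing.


E[dmg] = base * (1 + crit_chance * (crit_mult - 1))
cc as decimal = 5/100 = 0.05
cm - 1 = 3.3 - 1 = 2.3
Bonus factor = 0.05 * 2.3 = 0.115
Total multiplier = 1 + 0.115 = 1.115
Expected damage = 80 * 1.115 = 89.20

89.20 damage


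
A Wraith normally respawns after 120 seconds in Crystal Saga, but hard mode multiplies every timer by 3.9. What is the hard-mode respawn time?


Respawn time = base * multiplier
= 120 * 3.9
= 468.0 seconds

468.0 seconds


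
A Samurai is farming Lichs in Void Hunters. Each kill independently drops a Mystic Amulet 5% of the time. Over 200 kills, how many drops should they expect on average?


Expected drops = kills * (drop_rate / 100)
= 200 * (5 / 100)
= 200 * 0.05
= 10.0

10.0 drops


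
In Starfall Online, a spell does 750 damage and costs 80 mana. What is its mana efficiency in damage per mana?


Efficiency = damage / mana
= 750 / 80
= 9.38

9.38 dmg/mana


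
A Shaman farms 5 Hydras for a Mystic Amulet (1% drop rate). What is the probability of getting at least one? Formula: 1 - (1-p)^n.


P(at least one) = 1 - P(none) = 1 - (1-p)^n
p = 1/100 = 0.01
1 - p = 0.99
(1 - p)^5 = 0.99^5 = 0.950990
P(at least one) = 1 - 0.950990 = 0.0490

0.0490


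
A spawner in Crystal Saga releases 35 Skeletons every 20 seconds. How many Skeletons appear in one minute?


Spawns per minute = count * (60 / interval)
= 35 * (60 / 20)
= 35 * 3.0
= 105.0

105.0 per minute


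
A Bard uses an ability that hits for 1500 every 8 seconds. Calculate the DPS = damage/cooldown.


DPS = damage / cooldown
= 1500 / 8
= 187.50

187.50 DPS


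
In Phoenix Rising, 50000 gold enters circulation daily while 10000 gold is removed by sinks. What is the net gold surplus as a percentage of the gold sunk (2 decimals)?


Net gold = 50000 - 10000 = 40000
Inflation rate = net / sunk * 100 = 40000 / 10000 * 100
= 4.0 * 100
= 400.00%

400.00%


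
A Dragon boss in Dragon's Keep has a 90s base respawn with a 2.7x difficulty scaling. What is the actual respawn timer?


Respawn time = base * multiplier
= 90 * 2.7
= 243.0 seconds

243.0 seconds


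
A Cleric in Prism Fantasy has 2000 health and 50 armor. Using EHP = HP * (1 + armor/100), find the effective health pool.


EHP = 2000 * (1 + 50/100)
= 2000 * (1 + 0.5)
= 2000 * 1.5
= 3000.0

3000.0 EHP


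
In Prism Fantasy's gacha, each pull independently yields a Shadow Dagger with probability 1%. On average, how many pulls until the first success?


Expected pulls for a geometric distribution = 1/p = 100 / rate%
= 100 / 1
= 100.0

100.0 pulls


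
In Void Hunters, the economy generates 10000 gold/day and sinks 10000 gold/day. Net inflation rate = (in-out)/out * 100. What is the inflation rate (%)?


Net gold = 10000 - 10000 = 0
Inflation rate = net / sunk * 100 = 0 / 10000 * 100
= 0.0 * 100
= 0.00%

0.00%


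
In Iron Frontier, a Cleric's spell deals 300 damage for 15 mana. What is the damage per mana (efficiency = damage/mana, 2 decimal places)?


Efficiency = damage / mana
= 300 / 15
= 20.00

20.00 dmg/mana


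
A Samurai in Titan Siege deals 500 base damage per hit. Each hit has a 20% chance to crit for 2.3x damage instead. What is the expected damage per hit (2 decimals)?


E[dmg] = base * (1 + crit_chance * (crit_mult - 1))
cc as decimal = 20/100 = 0.2
cm - 1 = 2.3 - 1 = 1.3
Bonus factor = 0.2 * 1.3 = 0.26
Total multiplier = 1 + 0.26 = 1.26
Expected damage = 500 * 1.26 = 630.00

630.00 damage


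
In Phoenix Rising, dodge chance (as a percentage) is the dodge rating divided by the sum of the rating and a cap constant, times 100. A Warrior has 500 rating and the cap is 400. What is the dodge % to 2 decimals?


dodge% = 500 / (500 + 400) * 100
= 500 / 900 * 100
= 0.555556 * 100
= 55.56%

55.56%


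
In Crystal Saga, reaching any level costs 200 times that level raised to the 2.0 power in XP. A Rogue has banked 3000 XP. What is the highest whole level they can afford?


XP = 200 * level^2.0, so level = (XP / 200)^(1/2.0)
= (3000 / 200)^(1/2.0)
= 15.0^0.5
= 3.873
Floor: level = 3

level 3


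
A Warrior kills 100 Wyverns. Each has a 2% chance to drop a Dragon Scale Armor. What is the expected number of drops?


Expected drops = kills * (drop_rate / 100)
= 100 * (2 / 100)
= 100 * 0.02
= 2.0

2.0 drops


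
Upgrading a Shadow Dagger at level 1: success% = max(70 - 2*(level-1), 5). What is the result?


raw_rate = 70 - 2 * (1 - 1)
= 70 - 2 * 0
= 70 - 0
= 70
Apply floor: max(70, 5) = 70%

70%


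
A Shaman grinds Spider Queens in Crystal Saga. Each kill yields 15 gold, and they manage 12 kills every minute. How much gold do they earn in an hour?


Gold per minute = 15 * 12 = 180
Gold per hour = 180 * 60 = 10800

10800 gold/hour


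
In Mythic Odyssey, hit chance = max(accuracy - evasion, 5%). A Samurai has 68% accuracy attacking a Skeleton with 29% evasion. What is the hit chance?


accuracy - evasion = 68 - 29 = 39
Apply floor: max(39, 5) = 39
Hit chance = 39%

39%


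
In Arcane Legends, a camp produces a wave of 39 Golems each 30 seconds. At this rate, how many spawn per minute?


Spawns per minute = count * (60 / interval)
= 39 * (60 / 30)
= 39 * 2.0
= 78.0

78.0 per minute


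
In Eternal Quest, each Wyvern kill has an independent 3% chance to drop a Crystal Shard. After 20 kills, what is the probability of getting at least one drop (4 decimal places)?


P(at least one) = 1 - P(none) = 1 - (1-p)^n
p = 3/100 = 0.03
1 - p = 0.97
(1 - p)^20 = 0.97^20 = 0.543794
P(at least one) = 1 - 0.543794 = 0.4562

0.4562


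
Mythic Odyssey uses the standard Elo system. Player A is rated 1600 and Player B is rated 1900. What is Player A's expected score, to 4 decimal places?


Elo expected score: Ea = 1/(1 + 10^((Rb-Ra)/400))
Rb - Ra = 1900 - 1600 = 300
(Rb-Ra)/400 = 300/400 = 0.75
10^0.75 = 5.623413
Ea = 1/(1 + 5.623413) = 1/6.623413 = 0.1510

0.1510


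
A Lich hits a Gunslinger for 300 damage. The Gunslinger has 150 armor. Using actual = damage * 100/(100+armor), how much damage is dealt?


actual = 300 * 100 / (100 + 150)
= 300 * 100 / 250
= 30000 / 250
= 120.00

120.00 damage


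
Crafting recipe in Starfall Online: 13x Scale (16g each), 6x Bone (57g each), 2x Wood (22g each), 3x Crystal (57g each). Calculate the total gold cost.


Cost breakdown:
  Scale: 13 * 16 = 208
  Bone: 6 * 57 = 342
  Wood: 2 * 22 = 44
  Crystal: 3 * 57 = 171
Total = 208 + 342 + 44 + 171 = 765

765 gold


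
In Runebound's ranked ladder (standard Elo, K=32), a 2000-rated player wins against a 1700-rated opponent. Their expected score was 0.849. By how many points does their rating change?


Elo update: delta = K * (S - Ea), where S = 1 (wins)
S - Ea = 1 - 0.849 = 0.151
Rating change = 32 * 0.151
= 4.83

4.83 rating points


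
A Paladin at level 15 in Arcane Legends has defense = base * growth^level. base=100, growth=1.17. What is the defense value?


value = base * growth^level
= 100 * 1.17^15
= 100 * 10.538721
= 1053.87

1053.87 defense


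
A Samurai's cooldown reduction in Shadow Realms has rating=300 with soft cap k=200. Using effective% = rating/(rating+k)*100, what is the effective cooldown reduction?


effective% = rating / (rating + k) * 100
= 300 / (300 + 200) * 100
= 300 / 500 * 100
= 0.6 * 100
= 60.00%

60.00%


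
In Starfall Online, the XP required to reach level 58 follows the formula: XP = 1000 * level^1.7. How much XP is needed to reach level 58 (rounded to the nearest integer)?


XP = 1000 * level^1.7
Substitute level = 58:
XP = 1000 * 58^1.7
= 1000 * 995.0103
= 995010

995010 XP


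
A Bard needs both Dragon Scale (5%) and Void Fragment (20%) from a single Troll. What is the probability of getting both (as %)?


For independent events, P(both) = P(A) * P(B)
= 5% * 20%
= 100 / 100 %
= 1.0%

1.0%


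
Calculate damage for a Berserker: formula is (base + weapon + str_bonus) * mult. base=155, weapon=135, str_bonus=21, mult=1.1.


Sum base + weapon + str = 155 + 135 + 21 = 311
Multiply by 1.1:
311 * 1.1 = 342.1

342.1 damage


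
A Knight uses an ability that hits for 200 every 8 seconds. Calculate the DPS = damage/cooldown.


DPS = damage / cooldown
= 200 / 8
= 25.00

25.00 DPS


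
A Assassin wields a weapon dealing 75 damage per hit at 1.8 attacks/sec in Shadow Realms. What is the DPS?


DPS = damage * attack_speed
= 75 * 1.8
= 135.0

135.0 DPS


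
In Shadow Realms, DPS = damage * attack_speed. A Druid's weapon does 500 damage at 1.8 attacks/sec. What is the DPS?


DPS = damage * attack_speed
= 500 * 1.8
= 900.0

900.0 DPS


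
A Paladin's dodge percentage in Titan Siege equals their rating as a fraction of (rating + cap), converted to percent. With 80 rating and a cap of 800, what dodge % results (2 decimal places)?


dodge% = 80 / (80 + 800) * 100
= 80 / 880 * 100
= 0.090909 * 100
= 9.09%

9.09%


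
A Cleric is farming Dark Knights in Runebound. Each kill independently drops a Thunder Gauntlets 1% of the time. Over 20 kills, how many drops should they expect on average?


Expected drops = kills * (drop_rate / 100)
= 20 * (1 / 100)
= 20 * 0.01
= 0.2

0.2 drops


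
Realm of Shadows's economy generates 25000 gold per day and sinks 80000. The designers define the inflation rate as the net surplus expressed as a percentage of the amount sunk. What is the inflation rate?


Net gold = 25000 - 80000 = -55000
Inflation rate = net / sunk * 100 = -55000 / 80000 * 100
= -0.6875 * 100
= -68.75%

-68.75%


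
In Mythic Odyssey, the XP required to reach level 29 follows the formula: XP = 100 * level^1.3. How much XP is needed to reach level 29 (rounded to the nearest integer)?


XP = 100 * level^1.3
Substitute level = 29:
XP = 100 * 29^1.3
= 100 * 79.6375
= 7964

7964 XP


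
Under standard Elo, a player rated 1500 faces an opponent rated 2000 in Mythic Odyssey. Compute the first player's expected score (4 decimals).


Elo expected score: Ea = 1/(1 + 10^((Rb-Ra)/400))
Rb - Ra = 2000 - 1500 = 500
(Rb-Ra)/400 = 500/400 = 1.25
10^1.25 = 17.782794
Ea = 1/(1 + 17.782794) = 1/18.782794 = 0.0532

0.0532


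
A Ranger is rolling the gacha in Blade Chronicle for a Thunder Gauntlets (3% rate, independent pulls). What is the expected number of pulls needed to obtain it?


Expected pulls for a geometric distribution = 1/p = 100 / rate%
= 100 / 3
= 33.33

33.33 pulls


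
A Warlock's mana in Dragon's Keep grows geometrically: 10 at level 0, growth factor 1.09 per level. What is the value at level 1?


value = base * growth^level
= 10 * 1.09^1
= 10 * 1.09
= 10.90

10.90 mana


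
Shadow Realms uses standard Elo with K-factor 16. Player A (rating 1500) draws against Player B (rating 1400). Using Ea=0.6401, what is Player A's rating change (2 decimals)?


Elo update: delta = K * (S - Ea), where S = 0.5 (draws)
S - Ea = 0.5 - 0.6401 = -0.1401
Rating change = 16 * -0.1401
= -2.24

-2.24 rating points


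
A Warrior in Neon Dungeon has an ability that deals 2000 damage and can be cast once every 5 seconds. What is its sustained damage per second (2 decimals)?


DPS = damage / cooldown
= 2000 / 5
= 400.00

400.00 DPS


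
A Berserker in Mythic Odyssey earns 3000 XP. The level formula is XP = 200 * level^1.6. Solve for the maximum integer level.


XP = 200 * level^1.6, so level = (XP / 200)^(1/1.6)
= (3000 / 200)^(1/1.6)
= 15.0^0.625
= 5.4332
Floor: level = 5

level 5


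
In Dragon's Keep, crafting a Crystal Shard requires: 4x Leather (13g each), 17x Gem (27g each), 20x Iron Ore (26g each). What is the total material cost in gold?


Cost breakdown:
  Leather: 4 * 13 = 52
  Gem: 17 * 27 = 459
  Iron Ore: 20 * 26 = 520
Total = 52 + 459 + 520 = 1031

1031 gold


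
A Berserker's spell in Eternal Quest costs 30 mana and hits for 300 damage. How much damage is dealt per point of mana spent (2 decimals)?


Efficiency = damage / mana
= 300 / 30
= 10.00

10.00 dmg/mana


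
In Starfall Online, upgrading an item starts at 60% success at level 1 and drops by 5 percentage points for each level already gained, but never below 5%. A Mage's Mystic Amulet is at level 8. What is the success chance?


raw_rate = 60 - 5 * (8 - 1)
= 60 - 5 * 7
= 60 - 35
= 25
Apply floor: max(25, 5) = 25%

25%


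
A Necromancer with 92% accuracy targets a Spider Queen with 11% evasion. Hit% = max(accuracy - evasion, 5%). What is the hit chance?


accuracy - evasion = 92 - 11 = 81
Apply floor: max(81, 5) = 81
Hit chance = 81%

81%


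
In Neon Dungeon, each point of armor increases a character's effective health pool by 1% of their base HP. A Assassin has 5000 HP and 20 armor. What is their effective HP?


EHP = 5000 * (1 + 20/100)
= 5000 * (1 + 0.2)
= 5000 * 1.2
= 6000.0

6000.0 EHP


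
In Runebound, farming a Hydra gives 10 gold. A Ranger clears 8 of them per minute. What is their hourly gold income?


Gold per minute = 10 * 8 = 80
Gold per hour = 80 * 60 = 4800

4800 gold/hour


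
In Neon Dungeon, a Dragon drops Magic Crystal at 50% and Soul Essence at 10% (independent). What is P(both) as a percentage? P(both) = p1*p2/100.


For independent events, P(both) = P(A) * P(B)
= 50% * 10%
= 500 / 100 %
= 5.0%

5.0%


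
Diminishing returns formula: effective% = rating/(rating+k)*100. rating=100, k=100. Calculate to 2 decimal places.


effective% = rating / (rating + k) * 100
= 100 / (100 + 100) * 100
= 100 / 200 * 100
= 0.5 * 100
= 50.00%

50.00%


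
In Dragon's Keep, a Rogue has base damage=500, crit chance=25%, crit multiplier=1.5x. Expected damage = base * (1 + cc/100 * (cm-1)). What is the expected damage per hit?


E[dmg] = base * (1 + crit_chance * (crit_mult - 1))
cc as decimal = 25/100 = 0.25
cm - 1 = 1.5 - 1 = 0.5
Bonus factor = 0.25 * 0.5 = 0.125
Total multiplier = 1 + 0.125 = 1.125
Expected damage = 500 * 1.125 = 562.50

562.50 damage


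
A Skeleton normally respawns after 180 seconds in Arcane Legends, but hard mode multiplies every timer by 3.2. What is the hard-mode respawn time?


Respawn time = base * multiplier
= 180 * 3.2
= 576.0 seconds

576.0 seconds


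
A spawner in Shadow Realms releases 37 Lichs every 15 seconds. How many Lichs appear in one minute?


Spawns per minute = count * (60 / interval)
= 37 * (60 / 15)
= 37 * 4.0
= 148.0

148.0 per minute


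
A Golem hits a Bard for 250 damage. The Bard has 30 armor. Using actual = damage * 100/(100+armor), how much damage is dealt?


actual = 250 * 100 / (100 + 30)
= 250 * 100 / 130
= 25000 / 130
= 192.31

192.31 damage


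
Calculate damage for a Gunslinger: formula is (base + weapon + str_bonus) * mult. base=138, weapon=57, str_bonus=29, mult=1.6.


Sum base + weapon + str = 138 + 57 + 29 = 224
Multiply by 1.6:
224 * 1.6 = 358.4

358.4 damage


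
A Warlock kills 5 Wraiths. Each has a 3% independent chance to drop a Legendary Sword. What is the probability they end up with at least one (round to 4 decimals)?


P(at least one) = 1 - P(none) = 1 - (1-p)^n
p = 3/100 = 0.03
1 - p = 0.97
(1 - p)^5 = 0.97^5 = 0.858734
P(at least one) = 1 - 0.858734 = 0.1413

0.1413


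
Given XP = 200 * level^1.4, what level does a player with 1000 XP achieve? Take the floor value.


XP = 200 * level^1.4, so level = (XP / 200)^(1/1.4)
= (1000 / 200)^(1/1.4)
= 5.0^0.7143
= 3.1569
Floor: level = 3

level 3


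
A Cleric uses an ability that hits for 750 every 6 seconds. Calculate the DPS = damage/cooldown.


DPS = damage / cooldown
= 750 / 6
= 125.00

125.00 DPS


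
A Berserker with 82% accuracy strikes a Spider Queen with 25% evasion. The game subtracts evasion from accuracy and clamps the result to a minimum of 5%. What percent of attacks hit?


accuracy - evasion = 82 - 25 = 57
Apply floor: max(57, 5) = 57
Hit chance = 57%

57%


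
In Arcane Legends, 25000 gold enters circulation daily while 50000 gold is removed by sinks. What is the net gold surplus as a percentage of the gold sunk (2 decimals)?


Net gold = 25000 - 50000 = -25000
Inflation rate = net / sunk * 100 = -25000 / 50000 * 100
= -0.5 * 100
= -50.00%

-50.00%


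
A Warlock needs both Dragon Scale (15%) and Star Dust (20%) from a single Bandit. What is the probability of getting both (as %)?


For independent events, P(both) = P(A) * P(B)
= 15% * 20%
= 300 / 100 %
= 3.0%

3.0%


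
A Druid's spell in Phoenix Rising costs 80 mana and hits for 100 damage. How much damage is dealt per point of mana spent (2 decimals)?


Efficiency = damage / mana
= 100 / 80
= 1.25

1.25 dmg/mana


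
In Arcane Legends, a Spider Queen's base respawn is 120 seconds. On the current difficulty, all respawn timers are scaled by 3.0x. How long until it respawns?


Respawn time = base * multiplier
= 120 * 3.0
= 360.0 seconds

360.0 seconds


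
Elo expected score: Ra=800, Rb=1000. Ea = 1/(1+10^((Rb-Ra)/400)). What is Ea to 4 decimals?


Elo expected score: Ea = 1/(1 + 10^((Rb-Ra)/400))
Rb - Ra = 1000 - 800 = 200
(Rb-Ra)/400 = 200/400 = 0.5
10^0.5 = 3.162278
Ea = 1/(1 + 3.162278) = 1/4.162278 = 0.2403

0.2403


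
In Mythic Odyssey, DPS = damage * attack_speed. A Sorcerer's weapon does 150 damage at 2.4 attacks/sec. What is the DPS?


DPS = damage * attack_speed
= 150 * 2.4
= 360.0

360.0 DPS


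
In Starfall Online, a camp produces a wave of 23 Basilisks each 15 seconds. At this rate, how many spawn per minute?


Spawns per minute = count * (60 / interval)
= 23 * (60 / 15)
= 23 * 4.0
= 92.0

92.0 per minute


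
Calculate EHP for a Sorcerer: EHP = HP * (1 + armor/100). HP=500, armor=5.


EHP = 500 * (1 + 5/100)
= 500 * (1 + 0.05)
= 500 * 1.05
= 525.0

525.0 EHP


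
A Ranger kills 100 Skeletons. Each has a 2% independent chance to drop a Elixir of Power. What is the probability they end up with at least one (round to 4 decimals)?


P(at least one) = 1 - P(none) = 1 - (1-p)^n
p = 2/100 = 0.02
1 - p = 0.98
(1 - p)^100 = 0.98^100 = 0.132620
P(at least one) = 1 - 0.132620 = 0.8674

0.8674


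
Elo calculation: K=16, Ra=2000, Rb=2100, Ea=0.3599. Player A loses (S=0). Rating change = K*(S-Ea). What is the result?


Elo update: delta = K * (S - Ea), where S = 0 (loses)
S - Ea = 0 - 0.3599 = -0.3599
Rating change = 16 * -0.3599
= -5.76

-5.76 rating points


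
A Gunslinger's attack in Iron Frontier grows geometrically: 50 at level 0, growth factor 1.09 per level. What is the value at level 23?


value = base * growth^level
= 50 * 1.09^23
= 50 * 7.257874
= 362.89

362.89 attack


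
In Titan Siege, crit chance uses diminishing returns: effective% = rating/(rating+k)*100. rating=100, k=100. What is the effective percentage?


effective% = rating / (rating + k) * 100
= 100 / (100 + 100) * 100
= 100 / 200 * 100
= 0.5 * 100
= 50.00%

50.00%


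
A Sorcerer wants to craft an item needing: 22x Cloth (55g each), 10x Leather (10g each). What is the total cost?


Cost breakdown:
  Cloth: 22 * 55 = 1210
  Leather: 10 * 10 = 100
Total = 1210 + 100 = 1310

1310 gold


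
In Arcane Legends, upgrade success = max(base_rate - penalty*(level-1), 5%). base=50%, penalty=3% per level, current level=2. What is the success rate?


raw_rate = 50 - 3 * (2 - 1)
= 50 - 3 * 1
= 50 - 3
= 47
Apply floor: max(47, 5) = 47%

47%


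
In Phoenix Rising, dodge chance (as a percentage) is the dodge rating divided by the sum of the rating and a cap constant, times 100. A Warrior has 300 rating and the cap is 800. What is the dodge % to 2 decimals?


dodge% = 300 / (300 + 800) * 100
= 300 / 1100 * 100
= 0.272727 * 100
= 27.27%

27.27%


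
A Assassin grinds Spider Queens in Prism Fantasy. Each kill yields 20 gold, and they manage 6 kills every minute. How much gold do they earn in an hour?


Gold per minute = 20 * 6 = 120
Gold per hour = 120 * 60 = 7200

7200 gold/hour


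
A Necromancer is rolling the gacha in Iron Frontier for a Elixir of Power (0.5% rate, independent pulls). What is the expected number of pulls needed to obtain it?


Expected pulls for a geometric distribution = 1/p = 100 / rate%
= 100 / 0.5
= 200.0

200.0 pulls


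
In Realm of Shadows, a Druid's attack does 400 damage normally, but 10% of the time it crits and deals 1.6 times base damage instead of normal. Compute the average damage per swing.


E[dmg] = base * (1 + crit_chance * (crit_mult - 1))
cc as decimal = 10/100 = 0.1
cm - 1 = 1.6 - 1 = 0.6
Bonus factor = 0.1 * 0.6 = 0.06
Total multiplier = 1 + 0.06 = 1.06
Expected damage = 400 * 1.06 = 424.00

424.00 damage


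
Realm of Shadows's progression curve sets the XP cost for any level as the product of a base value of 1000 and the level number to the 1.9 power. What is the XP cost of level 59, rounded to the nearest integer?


XP = 1000 * level^1.9
Substitute level = 59:
XP = 1000 * 59^1.9
= 1000 * 2315.3616
= 2315362

2315362 XP


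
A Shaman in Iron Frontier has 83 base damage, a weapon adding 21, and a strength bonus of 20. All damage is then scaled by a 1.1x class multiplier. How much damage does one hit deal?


Sum base + weapon + str = 83 + 21 + 20 = 124
Multiply by 1.1:
124 * 1.1 = 136.4

136.4 damage


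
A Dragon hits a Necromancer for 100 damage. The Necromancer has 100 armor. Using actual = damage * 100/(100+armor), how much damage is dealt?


actual = 100 * 100 / (100 + 100)
= 100 * 100 / 200
= 10000 / 200
= 50.00

50.00 damage


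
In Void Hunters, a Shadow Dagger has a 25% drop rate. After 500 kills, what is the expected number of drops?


Expected drops = kills * (drop_rate / 100)
= 500 * (25 / 100)
= 500 * 0.25
= 125.0

125.0 drops


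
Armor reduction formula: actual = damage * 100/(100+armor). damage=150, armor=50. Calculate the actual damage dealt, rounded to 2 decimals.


actual = 150 * 100 / (100 + 50)
= 150 * 100 / 150
= 15000 / 150
= 100.00

100.00 damage


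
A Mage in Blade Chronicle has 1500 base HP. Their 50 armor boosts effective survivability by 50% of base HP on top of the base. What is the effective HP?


EHP = 1500 * (1 + 50/100)
= 1500 * (1 + 0.5)
= 1500 * 1.5
= 2250.0

2250.0 EHP


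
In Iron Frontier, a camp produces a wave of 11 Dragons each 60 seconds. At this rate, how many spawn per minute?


Spawns per minute = count * (60 / interval)
= 11 * (60 / 60)
= 11 * 1.0
= 11.0

11.0 per minute


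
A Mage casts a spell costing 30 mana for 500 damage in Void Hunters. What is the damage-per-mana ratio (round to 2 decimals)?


Efficiency = damage / mana
= 500 / 30
= 16.67

16.67 dmg/mana


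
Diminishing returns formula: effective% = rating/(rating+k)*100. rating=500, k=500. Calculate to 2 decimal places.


effective% = rating / (rating + k) * 100
= 500 / (500 + 500) * 100
= 500 / 1000 * 100
= 0.5 * 100
= 50.00%

50.00%


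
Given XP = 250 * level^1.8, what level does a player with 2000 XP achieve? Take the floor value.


XP = 250 * level^1.8, so level = (XP / 250)^(1/1.8)
= (2000 / 250)^(1/1.8)
= 8.0^0.5556
= 3.1748
Floor: level = 3

level 3


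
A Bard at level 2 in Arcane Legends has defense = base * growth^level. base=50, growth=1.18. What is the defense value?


value = base * growth^level
= 50 * 1.18^2
= 50 * 1.3924
= 69.62

69.62 defense


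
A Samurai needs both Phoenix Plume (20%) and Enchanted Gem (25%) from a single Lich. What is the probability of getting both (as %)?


For independent events, P(both) = P(A) * P(B)
= 20% * 25%
= 500 / 100 %
= 5.0%

5.0%


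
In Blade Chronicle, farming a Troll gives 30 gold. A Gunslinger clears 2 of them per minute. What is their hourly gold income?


Gold per minute = 30 * 2 = 60
Gold per hour = 60 * 60 = 3600

3600 gold/hour


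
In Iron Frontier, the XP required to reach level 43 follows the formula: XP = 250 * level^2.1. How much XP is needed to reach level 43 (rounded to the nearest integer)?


XP = 250 * level^2.1
Substitute level = 43:
XP = 250 * 43^2.1
= 250 * 2693.29396
= 673323

673323 XP


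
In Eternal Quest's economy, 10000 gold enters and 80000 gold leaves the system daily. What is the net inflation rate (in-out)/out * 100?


Net gold = 10000 - 80000 = -70000
Inflation rate = net / sunk * 100 = -70000 / 80000 * 100
= -0.875 * 100
= -87.50%

-87.50%


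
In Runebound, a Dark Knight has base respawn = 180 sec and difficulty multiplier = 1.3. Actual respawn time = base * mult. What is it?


Respawn time = base * multiplier
= 180 * 1.3
= 234.0 seconds

234.0 seconds


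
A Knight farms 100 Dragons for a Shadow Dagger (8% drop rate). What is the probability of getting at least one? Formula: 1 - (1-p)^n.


P(at least one) = 1 - P(none) = 1 - (1-p)^n
p = 8/100 = 0.08
1 - p = 0.92
(1 - p)^100 = 0.92^100 = 0.000239
P(at least one) = 1 - 0.000239 = 0.9998

0.9998


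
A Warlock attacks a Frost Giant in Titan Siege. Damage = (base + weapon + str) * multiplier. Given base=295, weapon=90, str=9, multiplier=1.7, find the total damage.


Sum base + weapon + str = 295 + 90 + 9 = 394
Multiply by 1.7:
394 * 1.7 = 669.8

669.8 damage


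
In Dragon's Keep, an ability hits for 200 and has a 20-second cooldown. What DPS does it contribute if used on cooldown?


DPS = damage / cooldown
= 200 / 20
= 10.00

10.00 DPS


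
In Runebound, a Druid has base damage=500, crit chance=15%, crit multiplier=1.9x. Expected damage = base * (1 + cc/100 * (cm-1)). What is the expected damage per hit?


E[dmg] = base * (1 + crit_chance * (crit_mult - 1))
cc as decimal = 15/100 = 0.15
cm - 1 = 1.9 - 1 = 0.9
Bonus factor = 0.15 * 0.9 = 0.135
Total multiplier = 1 + 0.135 = 1.135
Expected damage = 500 * 1.135 = 567.50

567.50 damage


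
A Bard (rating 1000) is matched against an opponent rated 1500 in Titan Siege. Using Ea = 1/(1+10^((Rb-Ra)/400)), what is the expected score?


Elo expected score: Ea = 1/(1 + 10^((Rb-Ra)/400))
Rb - Ra = 1500 - 1000 = 500
(Rb-Ra)/400 = 500/400 = 1.25
10^1.25 = 17.782794
Ea = 1/(1 + 17.782794) = 1/18.782794 = 0.0532

0.0532


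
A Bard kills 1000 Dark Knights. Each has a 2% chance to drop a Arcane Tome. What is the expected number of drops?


Expected drops = kills * (drop_rate / 100)
= 1000 * (2 / 100)
= 1000 * 0.02
= 20.0

20.0 drops


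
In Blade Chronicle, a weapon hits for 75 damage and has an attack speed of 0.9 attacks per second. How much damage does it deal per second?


DPS = damage * attack_speed
= 75 * 0.9
= 67.5

67.5 DPS


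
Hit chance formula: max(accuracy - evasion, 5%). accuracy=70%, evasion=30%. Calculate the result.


accuracy - evasion = 70 - 30 = 40
Apply floor: max(40, 5) = 40
Hit chance = 40%

40%


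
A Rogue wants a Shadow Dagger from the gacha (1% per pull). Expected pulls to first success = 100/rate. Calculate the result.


Expected pulls for a geometric distribution = 1/p = 100 / rate%
= 100 / 1
= 100.0

100.0 pulls


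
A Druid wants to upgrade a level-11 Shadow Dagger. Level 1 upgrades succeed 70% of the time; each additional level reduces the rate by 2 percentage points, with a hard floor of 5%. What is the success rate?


raw_rate = 70 - 2 * (11 - 1)
= 70 - 2 * 10
= 70 - 20
= 50
Apply floor: max(50, 5) = 50%

50%


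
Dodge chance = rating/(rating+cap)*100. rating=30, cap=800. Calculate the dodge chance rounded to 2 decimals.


dodge% = 30 / (30 + 800) * 100
= 30 / 830 * 100
= 0.036145 * 100
= 3.61%

3.61%


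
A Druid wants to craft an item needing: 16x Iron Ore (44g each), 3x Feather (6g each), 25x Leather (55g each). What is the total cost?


Cost breakdown:
  Iron Ore: 16 * 44 = 704
  Feather: 3 * 6 = 18
  Leather: 25 * 55 = 1375
Total = 704 + 18 + 1375 = 2097

2097 gold


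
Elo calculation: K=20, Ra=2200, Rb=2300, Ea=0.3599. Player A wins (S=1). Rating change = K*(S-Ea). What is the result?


Elo update: delta = K * (S - Ea), where S = 1 (wins)
S - Ea = 1 - 0.3599 = 0.6401
Rating change = 20 * 0.6401
= 12.80

12.80 rating points


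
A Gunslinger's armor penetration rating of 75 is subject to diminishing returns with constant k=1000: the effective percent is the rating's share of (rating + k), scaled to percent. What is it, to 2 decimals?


effective% = rating / (rating + k) * 100
= 75 / (75 + 1000) * 100
= 75 / 1075 * 100
= 0.069767 * 100
= 6.98%

6.98%


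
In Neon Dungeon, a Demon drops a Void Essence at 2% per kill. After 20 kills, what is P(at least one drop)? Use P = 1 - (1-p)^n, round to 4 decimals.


P(at least one) = 1 - P(none) = 1 - (1-p)^n
p = 2/100 = 0.02
1 - p = 0.98
(1 - p)^20 = 0.98^20 = 0.667608
P(at least one) = 1 - 0.667608 = 0.3324

0.3324


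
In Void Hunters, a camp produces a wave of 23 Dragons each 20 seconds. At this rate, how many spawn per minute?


Spawns per minute = count * (60 / interval)
= 23 * (60 / 20)
= 23 * 3.0
= 69.0

69.0 per minute


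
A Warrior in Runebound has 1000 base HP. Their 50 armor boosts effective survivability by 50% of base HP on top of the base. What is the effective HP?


EHP = 1000 * (1 + 50/100)
= 1000 * (1 + 0.5)
= 1000 * 1.5
= 1500.0

1500.0 EHP


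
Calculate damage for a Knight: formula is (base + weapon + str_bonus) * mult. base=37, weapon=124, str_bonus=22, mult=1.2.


Sum base + weapon + str = 37 + 124 + 22 = 183
Multiply by 1.2:
183 * 1.2 = 219.6

219.6 damage


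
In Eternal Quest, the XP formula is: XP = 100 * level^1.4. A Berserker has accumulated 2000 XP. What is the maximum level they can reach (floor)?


XP = 100 * level^1.4, so level = (XP / 100)^(1/1.4)
= (2000 / 100)^(1/1.4)
= 20.0^0.7143
= 8.4978
Floor: level = 8

level 8


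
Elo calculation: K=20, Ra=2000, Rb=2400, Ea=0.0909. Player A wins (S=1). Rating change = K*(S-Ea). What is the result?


Elo update: delta = K * (S - Ea), where S = 1 (wins)
S - Ea = 1 - 0.0909 = 0.9091
Rating change = 20 * 0.9091
= 18.18

18.18 rating points


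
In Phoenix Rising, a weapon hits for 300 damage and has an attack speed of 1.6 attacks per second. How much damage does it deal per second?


DPS = damage * attack_speed
= 300 * 1.6
= 480.0

480.0 DPS


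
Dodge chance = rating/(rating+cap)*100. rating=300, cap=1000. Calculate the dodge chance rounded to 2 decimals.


dodge% = 300 / (300 + 1000) * 100
= 300 / 1300 * 100
= 0.230769 * 100
= 23.08%

23.08%


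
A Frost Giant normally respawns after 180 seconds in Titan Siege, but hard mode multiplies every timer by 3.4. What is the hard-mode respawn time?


Respawn time = base * multiplier
= 180 * 3.4
= 612.0 seconds

612.0 seconds


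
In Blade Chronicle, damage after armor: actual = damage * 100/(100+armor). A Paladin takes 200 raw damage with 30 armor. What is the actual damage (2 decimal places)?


actual = 200 * 100 / (100 + 30)
= 200 * 100 / 130
= 20000 / 130
= 153.85

153.85 damage


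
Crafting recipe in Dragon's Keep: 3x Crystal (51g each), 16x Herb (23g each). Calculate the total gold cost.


Cost breakdown:
  Crystal: 3 * 51 = 153
  Herb: 16 * 23 = 368
Total = 153 + 368 = 521

521 gold


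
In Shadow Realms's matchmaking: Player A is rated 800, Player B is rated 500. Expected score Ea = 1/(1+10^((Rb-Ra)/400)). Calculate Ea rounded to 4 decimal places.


Elo expected score: Ea = 1/(1 + 10^((Rb-Ra)/400))
Rb - Ra = 500 - 800 = -300
(Rb-Ra)/400 = -300/400 = -0.75
10^-0.75 = 0.177828
Ea = 1/(1 + 0.177828) = 1/1.177828 = 0.8490

0.8490


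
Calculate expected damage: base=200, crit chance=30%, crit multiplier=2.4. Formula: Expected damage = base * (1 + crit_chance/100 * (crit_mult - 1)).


E[dmg] = base * (1 + crit_chance * (crit_mult - 1))
cc as decimal = 30/100 = 0.3
cm - 1 = 2.4 - 1 = 1.4
Bonus factor = 0.3 * 1.4 = 0.42
Total multiplier = 1 + 0.42 = 1.42
Expected damage = 200 * 1.42 = 284.00

284.00 damage


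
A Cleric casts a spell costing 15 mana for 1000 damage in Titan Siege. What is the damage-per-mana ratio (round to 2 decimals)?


Efficiency = damage / mana
= 1000 / 15
= 66.67

66.67 dmg/mana


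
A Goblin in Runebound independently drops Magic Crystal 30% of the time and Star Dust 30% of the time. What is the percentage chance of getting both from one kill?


For independent events, P(both) = P(A) * P(B)
= 30% * 30%
= 900 / 100 %
= 9.0%

9.0%


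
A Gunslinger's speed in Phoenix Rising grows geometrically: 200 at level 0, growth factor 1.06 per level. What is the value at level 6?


value = base * growth^level
= 200 * 1.06^6
= 200 * 1.418519
= 283.70

283.70 speed


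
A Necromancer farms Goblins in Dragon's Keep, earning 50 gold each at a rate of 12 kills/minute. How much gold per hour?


Gold per minute = 50 * 12 = 600
Gold per hour = 600 * 60 = 36000

36000 gold/hour


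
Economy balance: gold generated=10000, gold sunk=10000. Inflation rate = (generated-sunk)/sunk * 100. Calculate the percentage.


Net gold = 10000 - 10000 = 0
Inflation rate = net / sunk * 100 = 0 / 10000 * 100
= 0.0 * 100
= 0.00%

0.00%


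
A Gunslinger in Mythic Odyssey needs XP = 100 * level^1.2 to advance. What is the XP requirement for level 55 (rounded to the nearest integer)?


XP = 100 * level^1.2
Substitute level = 55:
XP = 100 * 55^1.2
= 100 * 122.5844
= 12258

12258 XP


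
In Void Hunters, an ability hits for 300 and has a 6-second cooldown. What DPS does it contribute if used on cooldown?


DPS = damage / cooldown
= 300 / 6
= 50.00

50.00 DPS


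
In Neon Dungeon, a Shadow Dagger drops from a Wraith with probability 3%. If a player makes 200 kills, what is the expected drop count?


Expected drops = kills * (drop_rate / 100)
= 200 * (3 / 100)
= 200 * 0.03
= 6.0

6.0 drops


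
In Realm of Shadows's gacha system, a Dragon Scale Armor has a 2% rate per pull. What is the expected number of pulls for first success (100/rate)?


Expected pulls for a geometric distribution = 1/p = 100 / rate%
= 100 / 2
= 50.0

50.0 pulls


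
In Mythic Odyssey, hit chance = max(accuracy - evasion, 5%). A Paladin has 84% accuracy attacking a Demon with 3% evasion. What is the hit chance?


accuracy - evasion = 84 - 3 = 81
Apply floor: max(81, 5) = 81
Hit chance = 81%

81%


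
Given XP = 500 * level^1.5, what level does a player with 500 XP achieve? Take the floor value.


XP = 500 * level^1.5, so level = (XP / 500)^(1/1.5)
= (500 / 500)^(1/1.5)
= 1.0^0.6667
= 1.0
Floor: level = 1

level 1


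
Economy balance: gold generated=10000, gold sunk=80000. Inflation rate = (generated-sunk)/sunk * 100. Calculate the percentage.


Net gold = 10000 - 80000 = -70000
Inflation rate = net / sunk * 100 = -70000 / 80000 * 100
= -0.875 * 100
= -87.50%

-87.50%


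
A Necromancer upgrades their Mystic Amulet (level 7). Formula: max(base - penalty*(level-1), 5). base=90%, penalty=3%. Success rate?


raw_rate = 90 - 3 * (7 - 1)
= 90 - 3 * 6
= 90 - 18
= 72
Apply floor: max(72, 5) = 72%

72%


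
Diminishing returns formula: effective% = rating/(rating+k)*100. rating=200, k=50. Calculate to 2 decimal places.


effective% = rating / (rating + k) * 100
= 200 / (200 + 50) * 100
= 200 / 250 * 100
= 0.8 * 100
= 80.00%

80.00%


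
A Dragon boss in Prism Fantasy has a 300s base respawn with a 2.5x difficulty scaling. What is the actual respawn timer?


Respawn time = base * multiplier
= 300 * 2.5
= 750.0 seconds

750.0 seconds


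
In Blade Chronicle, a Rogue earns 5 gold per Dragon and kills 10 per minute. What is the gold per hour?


Gold per minute = 5 * 10 = 50
Gold per hour = 50 * 60 = 3000

3000 gold/hour
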